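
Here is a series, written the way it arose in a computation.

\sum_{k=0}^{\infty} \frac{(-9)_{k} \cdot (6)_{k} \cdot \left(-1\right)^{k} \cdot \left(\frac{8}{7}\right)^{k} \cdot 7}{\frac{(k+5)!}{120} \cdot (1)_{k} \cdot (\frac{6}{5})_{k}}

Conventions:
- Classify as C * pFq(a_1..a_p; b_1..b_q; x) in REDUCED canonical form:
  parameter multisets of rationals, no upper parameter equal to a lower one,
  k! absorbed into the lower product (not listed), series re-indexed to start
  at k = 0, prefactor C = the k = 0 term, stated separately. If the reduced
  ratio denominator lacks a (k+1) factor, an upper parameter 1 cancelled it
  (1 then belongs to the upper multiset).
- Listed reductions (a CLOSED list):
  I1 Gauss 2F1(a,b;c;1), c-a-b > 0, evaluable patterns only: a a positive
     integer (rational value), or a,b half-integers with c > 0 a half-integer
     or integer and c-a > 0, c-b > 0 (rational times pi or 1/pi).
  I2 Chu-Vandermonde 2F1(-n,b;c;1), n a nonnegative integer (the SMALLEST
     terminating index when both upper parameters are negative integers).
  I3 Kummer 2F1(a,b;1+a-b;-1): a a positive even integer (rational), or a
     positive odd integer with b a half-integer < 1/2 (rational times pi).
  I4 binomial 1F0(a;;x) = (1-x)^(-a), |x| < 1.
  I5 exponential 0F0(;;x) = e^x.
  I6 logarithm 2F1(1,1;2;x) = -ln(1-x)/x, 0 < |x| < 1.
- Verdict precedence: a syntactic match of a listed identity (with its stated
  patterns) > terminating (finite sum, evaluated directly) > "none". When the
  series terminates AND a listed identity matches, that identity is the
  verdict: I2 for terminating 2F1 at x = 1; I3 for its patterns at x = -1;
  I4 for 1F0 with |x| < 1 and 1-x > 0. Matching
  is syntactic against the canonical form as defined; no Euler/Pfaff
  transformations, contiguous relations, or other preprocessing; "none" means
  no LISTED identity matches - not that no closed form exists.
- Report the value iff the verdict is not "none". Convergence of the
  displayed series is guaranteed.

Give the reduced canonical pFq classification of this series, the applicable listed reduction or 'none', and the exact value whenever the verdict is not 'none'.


The tell: x = -\frac{8}{7} and the denominator's factorial ratio (prefactor 7) is a lower Pochhammer.
Consecutive-term ratio: r(k) = -\frac{8}{7} * (k-9) / [(k+\frac{6}{5}) (k+1)] ; factor over Q: parameters, x = -\frac{8}{7}, and C = 7.

Classification (C = 7): 1F1 with upper {-9}, lower {\frac{6}{5}}, argument x = -\frac{8}{7}. Verdict: terminating - no listed pattern fits, but -9 in the upper list cuts the series at k = 9; direct evaluation. Sum: \frac{4762222110147277691}{13663966954911273}.


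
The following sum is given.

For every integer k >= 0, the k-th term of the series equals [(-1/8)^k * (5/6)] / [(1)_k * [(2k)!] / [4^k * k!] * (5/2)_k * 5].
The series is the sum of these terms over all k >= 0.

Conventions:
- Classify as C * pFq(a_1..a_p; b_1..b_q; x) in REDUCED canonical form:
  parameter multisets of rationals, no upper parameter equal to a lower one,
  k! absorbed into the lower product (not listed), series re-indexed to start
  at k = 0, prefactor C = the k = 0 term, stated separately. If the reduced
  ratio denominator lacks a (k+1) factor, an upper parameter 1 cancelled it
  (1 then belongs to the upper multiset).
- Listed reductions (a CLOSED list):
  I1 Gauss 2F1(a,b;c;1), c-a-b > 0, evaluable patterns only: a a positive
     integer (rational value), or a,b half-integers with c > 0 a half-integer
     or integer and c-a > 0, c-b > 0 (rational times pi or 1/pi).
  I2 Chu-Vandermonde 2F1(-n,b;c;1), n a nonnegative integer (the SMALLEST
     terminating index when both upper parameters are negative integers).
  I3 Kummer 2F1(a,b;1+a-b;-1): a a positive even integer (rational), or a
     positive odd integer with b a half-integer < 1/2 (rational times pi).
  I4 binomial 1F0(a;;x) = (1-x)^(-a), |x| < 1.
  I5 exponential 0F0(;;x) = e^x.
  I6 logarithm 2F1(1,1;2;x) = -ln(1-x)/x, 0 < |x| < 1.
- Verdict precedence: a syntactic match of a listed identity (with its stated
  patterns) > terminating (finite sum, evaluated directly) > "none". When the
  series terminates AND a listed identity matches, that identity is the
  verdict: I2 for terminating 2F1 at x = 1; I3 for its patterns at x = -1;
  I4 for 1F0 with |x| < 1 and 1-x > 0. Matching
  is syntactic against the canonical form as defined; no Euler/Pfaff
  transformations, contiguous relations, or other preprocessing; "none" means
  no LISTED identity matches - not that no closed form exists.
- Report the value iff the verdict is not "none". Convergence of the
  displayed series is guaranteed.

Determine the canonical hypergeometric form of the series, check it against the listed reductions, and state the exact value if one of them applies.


The tell: x = (-1/8) and (1)_k (C = 1/6, x = -1/8) is k! itself.
Adjacent-term ratio: r(k) = (-1/8) * 1 / [(k+1/2) (k+5/2) (k+1)] ; factor over Q: parameters, x = (-1/8), and C = 1/6.

x = -1/8 here; the reduced form reads 0F2, upper {-}, lower {1/2, 5/2}, C = 1/6. Verdict: none. A 0F2 with upper {-} fits none of I1-I6 at x = -1/8; the sum runs forever.


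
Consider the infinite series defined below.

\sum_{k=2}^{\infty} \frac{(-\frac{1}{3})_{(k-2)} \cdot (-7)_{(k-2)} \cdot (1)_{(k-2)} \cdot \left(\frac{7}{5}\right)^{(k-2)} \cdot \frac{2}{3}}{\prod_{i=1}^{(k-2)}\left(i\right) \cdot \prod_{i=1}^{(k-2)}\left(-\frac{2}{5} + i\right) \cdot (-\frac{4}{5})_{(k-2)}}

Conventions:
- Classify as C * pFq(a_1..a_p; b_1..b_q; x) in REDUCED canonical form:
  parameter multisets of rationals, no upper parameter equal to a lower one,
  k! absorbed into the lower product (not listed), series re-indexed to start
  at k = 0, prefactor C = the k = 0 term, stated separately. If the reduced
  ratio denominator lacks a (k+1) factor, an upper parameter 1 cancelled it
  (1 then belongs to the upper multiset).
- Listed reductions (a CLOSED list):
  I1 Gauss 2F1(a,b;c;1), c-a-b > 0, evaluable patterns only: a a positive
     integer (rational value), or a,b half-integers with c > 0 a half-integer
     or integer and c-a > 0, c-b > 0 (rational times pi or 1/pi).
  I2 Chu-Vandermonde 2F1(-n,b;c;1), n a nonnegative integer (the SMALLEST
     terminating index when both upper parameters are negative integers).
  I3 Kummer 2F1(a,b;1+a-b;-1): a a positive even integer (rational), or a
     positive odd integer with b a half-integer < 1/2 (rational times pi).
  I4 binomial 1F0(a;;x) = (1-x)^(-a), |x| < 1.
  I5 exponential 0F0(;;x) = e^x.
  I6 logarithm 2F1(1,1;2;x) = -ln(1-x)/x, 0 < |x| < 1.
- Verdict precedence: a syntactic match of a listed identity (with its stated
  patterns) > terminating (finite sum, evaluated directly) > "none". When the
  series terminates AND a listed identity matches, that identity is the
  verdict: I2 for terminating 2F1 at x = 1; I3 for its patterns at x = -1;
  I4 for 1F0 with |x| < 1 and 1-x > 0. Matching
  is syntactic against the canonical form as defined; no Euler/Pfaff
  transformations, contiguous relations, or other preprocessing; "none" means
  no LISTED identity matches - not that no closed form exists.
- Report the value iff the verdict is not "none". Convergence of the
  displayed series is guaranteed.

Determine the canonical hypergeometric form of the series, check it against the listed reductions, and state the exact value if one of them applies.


With C = \frac{2}{3}: the canonical form is 3F2(-7, -\frac{1}{3}, 1; -\frac{4}{5}, \frac{3}{5}; \frac{7}{5}). Verdict: terminating - upper -7 stops the sum at k = 7; the 8 terms are added exactly. Its exact value is \frac{46300802341}{15807181104}.

Key observation: from the first term \frac{2}{3}: the product of the first k integers (prefactor 2/3) is k!.
Term ratio: r(k) = \frac{7}{5} * (k-7) (k-\frac{1}{3}) (k+1) / [(k-\frac{4}{5}) (k+\frac{3}{5}) (k+1)] - rational in k, leading ratio \frac{7}{5}; with t_0 = \frac{2}{3}, classification follows.


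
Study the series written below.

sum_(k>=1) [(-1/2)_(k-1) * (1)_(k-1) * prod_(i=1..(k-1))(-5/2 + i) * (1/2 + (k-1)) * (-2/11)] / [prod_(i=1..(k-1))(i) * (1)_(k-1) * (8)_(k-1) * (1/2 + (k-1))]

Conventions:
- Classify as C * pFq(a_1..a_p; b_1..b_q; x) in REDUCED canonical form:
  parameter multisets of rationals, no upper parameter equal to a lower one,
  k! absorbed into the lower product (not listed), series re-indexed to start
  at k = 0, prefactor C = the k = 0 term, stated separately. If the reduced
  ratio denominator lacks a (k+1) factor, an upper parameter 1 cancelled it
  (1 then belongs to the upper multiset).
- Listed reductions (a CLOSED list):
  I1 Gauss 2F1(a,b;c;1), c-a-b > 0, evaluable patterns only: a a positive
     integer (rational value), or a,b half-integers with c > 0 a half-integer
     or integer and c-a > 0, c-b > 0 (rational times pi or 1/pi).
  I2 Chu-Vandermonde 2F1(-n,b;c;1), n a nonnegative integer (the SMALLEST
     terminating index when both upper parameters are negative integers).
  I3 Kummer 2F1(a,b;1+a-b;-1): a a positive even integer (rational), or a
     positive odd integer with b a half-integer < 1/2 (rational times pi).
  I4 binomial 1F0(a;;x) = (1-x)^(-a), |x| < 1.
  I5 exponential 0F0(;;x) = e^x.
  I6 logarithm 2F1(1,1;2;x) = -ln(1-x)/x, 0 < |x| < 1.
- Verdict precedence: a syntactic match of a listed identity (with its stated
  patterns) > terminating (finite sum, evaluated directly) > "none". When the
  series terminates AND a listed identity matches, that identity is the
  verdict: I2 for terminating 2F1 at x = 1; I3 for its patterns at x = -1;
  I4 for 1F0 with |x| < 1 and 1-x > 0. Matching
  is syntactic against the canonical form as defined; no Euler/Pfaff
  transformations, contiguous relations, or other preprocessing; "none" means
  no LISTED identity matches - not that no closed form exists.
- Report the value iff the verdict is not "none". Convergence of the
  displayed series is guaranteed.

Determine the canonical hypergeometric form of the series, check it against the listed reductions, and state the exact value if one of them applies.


With C = -2/11: the canonical form is 2F1(-3/2, -1/2; 8; 1). Verdict at x = 1: Gauss's theorem I1 (half-integer case) matches (x = 1; upper {-3/2, -1/2} half-integers, c = 8 in the evaluable pattern). Hence: (-536870912/860391675) / pi.

The tell: with t_0 = -2/11, k + 1/2 divides numerator and denominator alike; prefactor -2/11 after cancelling.
Step ratio: r(k) = 1 * (k-3/2) (k-1/2) / [(k+8) (k+1)] - rational; roots negated = parameters, x = 1, C = -2/11.


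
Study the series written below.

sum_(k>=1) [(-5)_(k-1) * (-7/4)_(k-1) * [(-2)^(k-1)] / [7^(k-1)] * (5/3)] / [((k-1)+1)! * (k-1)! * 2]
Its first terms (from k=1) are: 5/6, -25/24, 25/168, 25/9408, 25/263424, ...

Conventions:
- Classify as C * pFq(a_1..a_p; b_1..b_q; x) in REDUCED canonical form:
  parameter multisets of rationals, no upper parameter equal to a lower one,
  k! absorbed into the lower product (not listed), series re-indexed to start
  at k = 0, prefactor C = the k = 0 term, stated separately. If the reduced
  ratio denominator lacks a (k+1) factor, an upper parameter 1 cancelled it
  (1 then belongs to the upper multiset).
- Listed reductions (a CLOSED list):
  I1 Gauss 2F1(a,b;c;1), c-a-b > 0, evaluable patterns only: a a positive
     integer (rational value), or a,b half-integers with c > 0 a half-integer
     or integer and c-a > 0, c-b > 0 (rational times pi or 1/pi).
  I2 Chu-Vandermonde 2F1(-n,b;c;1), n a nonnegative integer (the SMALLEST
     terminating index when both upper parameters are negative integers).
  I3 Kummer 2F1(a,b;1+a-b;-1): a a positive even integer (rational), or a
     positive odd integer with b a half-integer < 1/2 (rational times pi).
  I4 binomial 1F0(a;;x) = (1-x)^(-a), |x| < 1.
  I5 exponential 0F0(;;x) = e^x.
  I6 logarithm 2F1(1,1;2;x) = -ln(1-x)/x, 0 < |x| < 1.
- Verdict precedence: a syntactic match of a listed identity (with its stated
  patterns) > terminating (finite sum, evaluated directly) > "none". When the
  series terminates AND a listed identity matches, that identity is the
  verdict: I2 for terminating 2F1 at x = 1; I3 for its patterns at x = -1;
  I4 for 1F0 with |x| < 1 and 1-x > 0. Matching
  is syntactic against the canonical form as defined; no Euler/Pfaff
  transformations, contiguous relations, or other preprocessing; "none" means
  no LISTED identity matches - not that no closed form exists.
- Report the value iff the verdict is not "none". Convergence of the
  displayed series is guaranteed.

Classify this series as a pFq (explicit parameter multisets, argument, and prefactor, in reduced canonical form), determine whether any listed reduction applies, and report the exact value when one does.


With C = 5/6: the canonical form is 2F1(-5, -7/4; 2; -2/7). Verdict: terminating. With -5 upstairs the series is a 6-term polynomial sum; evaluated term by term. Exact value: -139575/2458624.

Key step: x = (-2/7) and the constant factors (C = 5/6) combine into one prefactor.
Term ratio: r(k) = (-2/7) * (k-5) (k-7/4) / [(k+2) (k+1)] - rational in k. x = (-2/7); t_0 = 5/6; negate the roots.


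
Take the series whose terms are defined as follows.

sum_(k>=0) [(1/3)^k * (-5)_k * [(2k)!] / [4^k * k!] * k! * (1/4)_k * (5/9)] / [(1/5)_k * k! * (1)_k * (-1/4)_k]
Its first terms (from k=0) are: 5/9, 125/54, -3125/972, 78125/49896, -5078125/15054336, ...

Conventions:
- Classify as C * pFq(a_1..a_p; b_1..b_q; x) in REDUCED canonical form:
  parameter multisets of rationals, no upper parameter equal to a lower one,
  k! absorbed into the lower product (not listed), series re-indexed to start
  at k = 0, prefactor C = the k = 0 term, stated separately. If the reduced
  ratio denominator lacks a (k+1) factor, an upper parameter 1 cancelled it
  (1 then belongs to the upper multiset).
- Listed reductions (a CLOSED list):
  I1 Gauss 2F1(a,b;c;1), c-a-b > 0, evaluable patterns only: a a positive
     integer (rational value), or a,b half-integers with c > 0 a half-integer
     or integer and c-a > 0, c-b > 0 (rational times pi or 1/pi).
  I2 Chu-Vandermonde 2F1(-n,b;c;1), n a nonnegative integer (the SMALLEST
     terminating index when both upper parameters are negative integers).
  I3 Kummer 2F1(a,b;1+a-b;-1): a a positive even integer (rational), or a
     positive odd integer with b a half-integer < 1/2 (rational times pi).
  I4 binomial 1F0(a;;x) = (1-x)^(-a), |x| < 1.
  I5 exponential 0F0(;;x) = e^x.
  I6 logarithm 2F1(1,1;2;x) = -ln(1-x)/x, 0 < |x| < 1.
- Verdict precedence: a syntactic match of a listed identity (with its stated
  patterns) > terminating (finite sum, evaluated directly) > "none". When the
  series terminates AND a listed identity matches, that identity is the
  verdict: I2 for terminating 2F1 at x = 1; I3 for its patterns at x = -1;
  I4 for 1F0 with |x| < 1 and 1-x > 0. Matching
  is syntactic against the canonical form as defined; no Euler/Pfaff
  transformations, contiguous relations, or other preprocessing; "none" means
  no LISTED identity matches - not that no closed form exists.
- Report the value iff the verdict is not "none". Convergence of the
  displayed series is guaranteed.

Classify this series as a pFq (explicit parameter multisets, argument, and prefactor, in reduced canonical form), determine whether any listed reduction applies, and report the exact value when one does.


This is 5/9 * 3F2(-5, 1/4, 1/2; -1/4, 1/5; 1/3) in reduced canonical form. Verdict: terminating (-5 upstairs). 6 nonzero terms in all; added directly. Value: 576068215/632282112.

First insight: t_0 being 5/9, the parameter 1 appears in both the upper and lower lists and cancels.
Adjacent-term ratio: r(k) = (1/3) * (k-5) (k+1/4) (k+1/2) / [(k-1/4) (k+1/5) (k+1)] - rational in k. x = (1/3); t_0 = 5/9; negate the roots.


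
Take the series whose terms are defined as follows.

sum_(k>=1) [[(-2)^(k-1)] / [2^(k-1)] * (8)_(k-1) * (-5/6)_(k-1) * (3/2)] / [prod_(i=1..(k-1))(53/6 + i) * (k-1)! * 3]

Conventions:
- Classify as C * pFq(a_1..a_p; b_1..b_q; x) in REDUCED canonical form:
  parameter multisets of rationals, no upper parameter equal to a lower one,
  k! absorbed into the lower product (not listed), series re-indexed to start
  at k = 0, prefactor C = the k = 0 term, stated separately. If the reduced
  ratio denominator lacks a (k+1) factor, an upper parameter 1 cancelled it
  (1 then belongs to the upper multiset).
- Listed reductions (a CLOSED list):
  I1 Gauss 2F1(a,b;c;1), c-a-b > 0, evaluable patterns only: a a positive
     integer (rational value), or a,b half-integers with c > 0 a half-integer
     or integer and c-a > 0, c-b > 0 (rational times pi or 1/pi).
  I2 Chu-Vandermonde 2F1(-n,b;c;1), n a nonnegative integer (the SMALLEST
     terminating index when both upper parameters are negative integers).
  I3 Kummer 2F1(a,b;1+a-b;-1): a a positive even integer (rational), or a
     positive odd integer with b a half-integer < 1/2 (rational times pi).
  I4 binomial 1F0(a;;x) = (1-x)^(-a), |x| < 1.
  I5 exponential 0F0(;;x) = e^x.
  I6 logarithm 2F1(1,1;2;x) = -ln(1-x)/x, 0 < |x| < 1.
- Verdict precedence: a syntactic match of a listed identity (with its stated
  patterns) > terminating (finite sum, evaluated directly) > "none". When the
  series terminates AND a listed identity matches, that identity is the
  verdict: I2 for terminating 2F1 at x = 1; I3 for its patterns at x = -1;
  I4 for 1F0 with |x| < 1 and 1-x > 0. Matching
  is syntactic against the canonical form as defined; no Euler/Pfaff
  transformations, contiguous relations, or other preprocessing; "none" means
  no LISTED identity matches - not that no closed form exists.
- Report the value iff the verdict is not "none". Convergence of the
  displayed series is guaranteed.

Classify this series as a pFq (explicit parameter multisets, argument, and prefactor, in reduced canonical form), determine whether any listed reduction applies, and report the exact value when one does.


x = -1 here; the reduced form reads 2F1, upper {-5/6, 8}, lower {59/6}, C = 1/2. Verdict: Kummer (I3) matches (x = -1; c = 59/6 equals 1+a-b for upper {-5/6, 8}: listed pattern). Sum: 102131/124416.

Key observation: t_0 being 1/2, the lower running product (C = 1/2) is a rising factorial.
Step ratio: r(k) = (-1) * (k-5/6) (k+8) / [(k+59/6) (k+1)] - rational in k. x = (-1); t_0 = 1/2; negate the roots.


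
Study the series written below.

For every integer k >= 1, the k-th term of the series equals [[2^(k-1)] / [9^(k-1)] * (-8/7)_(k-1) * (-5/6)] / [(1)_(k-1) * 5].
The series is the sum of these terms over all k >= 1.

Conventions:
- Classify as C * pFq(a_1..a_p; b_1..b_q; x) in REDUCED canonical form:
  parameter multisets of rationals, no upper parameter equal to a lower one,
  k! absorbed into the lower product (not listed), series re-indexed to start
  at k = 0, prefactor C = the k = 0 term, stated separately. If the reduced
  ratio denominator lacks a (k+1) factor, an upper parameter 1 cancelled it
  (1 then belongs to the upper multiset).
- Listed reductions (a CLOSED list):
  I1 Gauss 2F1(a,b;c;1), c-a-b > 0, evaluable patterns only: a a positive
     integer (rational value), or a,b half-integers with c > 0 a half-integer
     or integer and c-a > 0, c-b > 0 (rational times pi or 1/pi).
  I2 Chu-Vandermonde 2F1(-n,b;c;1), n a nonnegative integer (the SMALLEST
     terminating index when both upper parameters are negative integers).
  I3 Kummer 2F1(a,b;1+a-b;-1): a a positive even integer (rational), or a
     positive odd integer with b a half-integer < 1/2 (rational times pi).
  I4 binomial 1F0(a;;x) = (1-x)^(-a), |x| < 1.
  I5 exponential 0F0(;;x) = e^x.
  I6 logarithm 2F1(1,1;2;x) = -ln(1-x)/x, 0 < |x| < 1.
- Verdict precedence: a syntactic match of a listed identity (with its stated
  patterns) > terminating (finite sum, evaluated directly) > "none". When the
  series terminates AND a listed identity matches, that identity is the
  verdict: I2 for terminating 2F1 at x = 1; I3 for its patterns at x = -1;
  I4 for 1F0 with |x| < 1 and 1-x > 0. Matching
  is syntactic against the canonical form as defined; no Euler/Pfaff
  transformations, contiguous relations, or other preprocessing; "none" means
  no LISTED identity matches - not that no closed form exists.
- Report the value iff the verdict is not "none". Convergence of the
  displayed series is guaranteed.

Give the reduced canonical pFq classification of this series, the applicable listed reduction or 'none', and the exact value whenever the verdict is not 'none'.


Reduced: x = 2/9, 1F0, upper = {-8/7}, lower = {-}, C = -1/6. Verdict: binomial (I4) applies (the 1F0 binomial series: exponent 8/7, x = 2/9). Value: (-1/6) * (7/9)^(8/7).

Structural cue: t_0 = -1/6 here, and the constant factors (prefactor -1/6) combine into one prefactor.
Ratio: r(k) = (2/9) * (k-8/7) / [(k+1)] - rational in k. x = (2/9); t_0 = -1/6; negate the roots.


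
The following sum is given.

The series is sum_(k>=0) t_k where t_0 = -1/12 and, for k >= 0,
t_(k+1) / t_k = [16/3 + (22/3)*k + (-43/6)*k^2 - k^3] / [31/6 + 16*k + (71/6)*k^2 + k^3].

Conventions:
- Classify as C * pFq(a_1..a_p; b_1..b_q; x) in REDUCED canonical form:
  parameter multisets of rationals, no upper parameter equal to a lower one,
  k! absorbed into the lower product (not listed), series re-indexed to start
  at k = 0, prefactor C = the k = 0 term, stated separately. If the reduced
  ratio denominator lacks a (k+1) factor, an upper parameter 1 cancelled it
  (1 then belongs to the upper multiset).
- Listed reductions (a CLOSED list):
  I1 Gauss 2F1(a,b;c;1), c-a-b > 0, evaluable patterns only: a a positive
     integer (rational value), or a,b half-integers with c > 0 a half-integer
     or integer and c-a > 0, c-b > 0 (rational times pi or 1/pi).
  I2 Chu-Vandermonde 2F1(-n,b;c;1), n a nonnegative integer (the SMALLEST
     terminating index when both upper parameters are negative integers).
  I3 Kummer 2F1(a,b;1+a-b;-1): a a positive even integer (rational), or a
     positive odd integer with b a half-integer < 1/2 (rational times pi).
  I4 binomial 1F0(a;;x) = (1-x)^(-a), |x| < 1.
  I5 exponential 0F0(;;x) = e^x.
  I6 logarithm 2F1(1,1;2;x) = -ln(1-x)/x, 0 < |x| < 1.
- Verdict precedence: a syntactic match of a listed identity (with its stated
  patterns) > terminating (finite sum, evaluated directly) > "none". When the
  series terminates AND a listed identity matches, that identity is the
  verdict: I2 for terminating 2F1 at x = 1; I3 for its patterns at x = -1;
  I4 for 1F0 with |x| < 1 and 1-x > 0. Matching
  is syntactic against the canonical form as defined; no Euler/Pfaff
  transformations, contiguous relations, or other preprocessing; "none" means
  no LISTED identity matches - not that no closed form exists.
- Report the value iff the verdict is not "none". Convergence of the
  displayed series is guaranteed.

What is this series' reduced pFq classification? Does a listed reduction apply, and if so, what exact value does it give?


The tell: x = (-1) and cancel k + 1/2 from the displayed ratio first; then C = -1/12.
Step ratio: r(k) = (-1) * (k-4/3) (k+8) / [(k+31/3) (k+1)] ; factor over Q: parameters, x = (-1), and C = -1/12.

This is -1/12 * 2F1(-4/3, 8; 31/3; -1) in reduced canonical form. Verdict: Kummer's theorem (I3) fires (x = -1; c = 31/3 equals 1+a-b for upper {-4/3, 8}: listed pattern). Hence: -1045/5832.


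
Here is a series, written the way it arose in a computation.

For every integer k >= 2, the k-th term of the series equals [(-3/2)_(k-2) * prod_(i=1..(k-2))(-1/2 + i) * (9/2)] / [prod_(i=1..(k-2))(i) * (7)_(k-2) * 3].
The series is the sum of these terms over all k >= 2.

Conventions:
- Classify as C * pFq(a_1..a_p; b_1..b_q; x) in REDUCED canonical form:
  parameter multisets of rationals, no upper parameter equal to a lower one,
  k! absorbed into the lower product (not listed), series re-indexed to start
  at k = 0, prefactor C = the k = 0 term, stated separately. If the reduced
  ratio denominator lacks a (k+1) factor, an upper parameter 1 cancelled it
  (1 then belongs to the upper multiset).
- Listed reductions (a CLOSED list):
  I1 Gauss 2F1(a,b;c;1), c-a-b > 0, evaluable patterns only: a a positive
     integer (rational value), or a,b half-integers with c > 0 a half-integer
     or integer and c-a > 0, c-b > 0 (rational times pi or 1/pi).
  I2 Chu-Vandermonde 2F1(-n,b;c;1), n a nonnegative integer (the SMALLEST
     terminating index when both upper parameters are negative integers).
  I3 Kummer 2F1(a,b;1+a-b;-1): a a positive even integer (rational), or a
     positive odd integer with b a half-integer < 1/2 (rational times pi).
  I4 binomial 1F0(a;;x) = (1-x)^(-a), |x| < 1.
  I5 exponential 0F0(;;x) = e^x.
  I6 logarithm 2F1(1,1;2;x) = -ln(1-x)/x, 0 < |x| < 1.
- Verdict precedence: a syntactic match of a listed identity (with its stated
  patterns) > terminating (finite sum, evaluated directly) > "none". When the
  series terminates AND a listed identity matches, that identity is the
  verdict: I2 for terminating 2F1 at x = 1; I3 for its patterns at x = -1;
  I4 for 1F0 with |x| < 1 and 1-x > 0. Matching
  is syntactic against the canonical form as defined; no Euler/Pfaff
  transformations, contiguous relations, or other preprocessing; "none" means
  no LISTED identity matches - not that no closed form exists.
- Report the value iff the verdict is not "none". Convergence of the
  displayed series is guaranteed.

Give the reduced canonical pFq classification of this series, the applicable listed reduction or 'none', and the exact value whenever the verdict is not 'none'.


The series (x = 1) is 2F1: upper {-3/2, 1/2}, lower {7}, prefactor 3/2. Verdict: the half-integer Gauss pattern (I1) matches (x = 1; upper {-3/2, 1/2} half-integers, c = 7 in the evaluable pattern). Hence: (2097152/495495) / pi.

First insight: x = 1 and the running product (C = 3/2, x = 1) telescopes to a rising factorial.
Adjacent-term ratio: r(k) = 1 * (k-3/2) (k+1/2) / [(k+7) (k+1)] - poly over poly, x = 1 from leading terms; C = 3/2 at k = 0.


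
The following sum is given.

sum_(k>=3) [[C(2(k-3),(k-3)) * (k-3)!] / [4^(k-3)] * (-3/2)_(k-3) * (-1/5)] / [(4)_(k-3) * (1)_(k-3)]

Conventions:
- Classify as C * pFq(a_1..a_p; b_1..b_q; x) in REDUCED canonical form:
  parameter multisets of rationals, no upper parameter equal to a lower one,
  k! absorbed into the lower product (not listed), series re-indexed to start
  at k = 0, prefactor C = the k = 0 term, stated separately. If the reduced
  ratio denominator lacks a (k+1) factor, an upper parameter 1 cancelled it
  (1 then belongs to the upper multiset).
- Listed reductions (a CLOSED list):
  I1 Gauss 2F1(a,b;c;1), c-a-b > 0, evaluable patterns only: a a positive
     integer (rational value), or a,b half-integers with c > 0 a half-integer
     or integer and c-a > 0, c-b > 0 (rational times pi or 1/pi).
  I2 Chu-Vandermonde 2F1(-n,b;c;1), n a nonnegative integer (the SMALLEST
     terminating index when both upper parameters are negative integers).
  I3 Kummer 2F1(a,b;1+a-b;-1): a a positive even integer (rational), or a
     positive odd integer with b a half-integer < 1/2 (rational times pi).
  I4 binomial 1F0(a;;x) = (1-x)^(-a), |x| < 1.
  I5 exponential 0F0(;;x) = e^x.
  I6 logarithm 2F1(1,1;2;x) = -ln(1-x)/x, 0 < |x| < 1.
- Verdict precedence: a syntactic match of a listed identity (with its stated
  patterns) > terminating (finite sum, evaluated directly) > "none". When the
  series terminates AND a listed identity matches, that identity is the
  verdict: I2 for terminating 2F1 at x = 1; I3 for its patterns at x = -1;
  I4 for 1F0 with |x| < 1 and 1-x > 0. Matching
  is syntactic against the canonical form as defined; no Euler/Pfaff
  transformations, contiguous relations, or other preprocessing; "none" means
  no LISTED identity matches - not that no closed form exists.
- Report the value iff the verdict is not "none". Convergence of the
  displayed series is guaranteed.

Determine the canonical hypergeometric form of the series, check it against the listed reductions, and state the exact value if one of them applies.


Classification (C = -1/5): 2F1 with upper {-3/2, 1/2}, lower {4}, argument x = 1. Verdict: this is Gauss's theorem I1 (half-integer case) (x = 1; upper {-3/2, 1/2} half-integers, c = 4 in the evaluable pattern). Hence: (-4096/7875) / pi.

Structural cue: with t_0 = -1/5, (1)_k (C = -1/5, x = 1) is k! itself.
Term ratio: r(k) = 1 * (k-3/2) (k+1/2) / [(k+4) (k+1)] ; factor over Q: parameters, x = 1, and C = -1/5.


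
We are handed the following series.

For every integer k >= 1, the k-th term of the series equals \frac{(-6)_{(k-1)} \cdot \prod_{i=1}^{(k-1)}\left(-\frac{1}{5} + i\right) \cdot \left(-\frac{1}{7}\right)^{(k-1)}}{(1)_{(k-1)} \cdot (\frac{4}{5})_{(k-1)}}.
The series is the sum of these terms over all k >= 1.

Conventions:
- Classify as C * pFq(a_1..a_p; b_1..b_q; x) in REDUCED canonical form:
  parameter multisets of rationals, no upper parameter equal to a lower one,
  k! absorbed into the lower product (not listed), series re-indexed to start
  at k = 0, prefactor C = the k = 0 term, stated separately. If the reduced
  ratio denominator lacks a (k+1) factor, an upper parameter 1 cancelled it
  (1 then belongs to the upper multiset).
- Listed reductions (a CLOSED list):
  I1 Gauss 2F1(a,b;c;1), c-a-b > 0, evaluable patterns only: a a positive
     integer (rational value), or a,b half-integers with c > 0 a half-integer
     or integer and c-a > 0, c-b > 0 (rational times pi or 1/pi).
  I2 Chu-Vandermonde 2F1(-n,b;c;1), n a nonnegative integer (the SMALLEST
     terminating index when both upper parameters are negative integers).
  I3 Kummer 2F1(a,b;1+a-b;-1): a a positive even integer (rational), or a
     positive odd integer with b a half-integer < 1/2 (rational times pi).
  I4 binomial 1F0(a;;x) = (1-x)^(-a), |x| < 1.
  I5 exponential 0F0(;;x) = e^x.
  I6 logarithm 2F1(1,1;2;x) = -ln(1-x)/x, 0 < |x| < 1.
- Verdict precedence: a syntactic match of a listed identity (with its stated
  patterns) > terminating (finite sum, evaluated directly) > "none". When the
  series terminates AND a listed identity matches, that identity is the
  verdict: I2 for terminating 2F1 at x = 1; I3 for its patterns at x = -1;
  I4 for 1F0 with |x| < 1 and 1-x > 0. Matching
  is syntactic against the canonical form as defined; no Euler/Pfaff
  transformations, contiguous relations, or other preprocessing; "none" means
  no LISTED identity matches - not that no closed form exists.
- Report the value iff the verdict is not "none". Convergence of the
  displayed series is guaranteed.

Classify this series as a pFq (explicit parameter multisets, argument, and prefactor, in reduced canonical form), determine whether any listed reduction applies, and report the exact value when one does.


Structural cue: with t_0 = 1, the parameter 4/5 appears in both the upper and lower lists and cancels.
Ratio: r(k) = -\frac{1}{7} * (k-6) / [(k+1)] - rational in k, leading ratio -\frac{1}{7}; with t_0 = 1, classification follows.

Prefactor 1, argument -\frac{1}{7}: 1F0 with upper {-6} over lower {-}. Verdict: binomial (I4) matches (the 1F0 binomial series: exponent 6, x = -\frac{1}{7}). Hence: \frac{262144}{117649}.


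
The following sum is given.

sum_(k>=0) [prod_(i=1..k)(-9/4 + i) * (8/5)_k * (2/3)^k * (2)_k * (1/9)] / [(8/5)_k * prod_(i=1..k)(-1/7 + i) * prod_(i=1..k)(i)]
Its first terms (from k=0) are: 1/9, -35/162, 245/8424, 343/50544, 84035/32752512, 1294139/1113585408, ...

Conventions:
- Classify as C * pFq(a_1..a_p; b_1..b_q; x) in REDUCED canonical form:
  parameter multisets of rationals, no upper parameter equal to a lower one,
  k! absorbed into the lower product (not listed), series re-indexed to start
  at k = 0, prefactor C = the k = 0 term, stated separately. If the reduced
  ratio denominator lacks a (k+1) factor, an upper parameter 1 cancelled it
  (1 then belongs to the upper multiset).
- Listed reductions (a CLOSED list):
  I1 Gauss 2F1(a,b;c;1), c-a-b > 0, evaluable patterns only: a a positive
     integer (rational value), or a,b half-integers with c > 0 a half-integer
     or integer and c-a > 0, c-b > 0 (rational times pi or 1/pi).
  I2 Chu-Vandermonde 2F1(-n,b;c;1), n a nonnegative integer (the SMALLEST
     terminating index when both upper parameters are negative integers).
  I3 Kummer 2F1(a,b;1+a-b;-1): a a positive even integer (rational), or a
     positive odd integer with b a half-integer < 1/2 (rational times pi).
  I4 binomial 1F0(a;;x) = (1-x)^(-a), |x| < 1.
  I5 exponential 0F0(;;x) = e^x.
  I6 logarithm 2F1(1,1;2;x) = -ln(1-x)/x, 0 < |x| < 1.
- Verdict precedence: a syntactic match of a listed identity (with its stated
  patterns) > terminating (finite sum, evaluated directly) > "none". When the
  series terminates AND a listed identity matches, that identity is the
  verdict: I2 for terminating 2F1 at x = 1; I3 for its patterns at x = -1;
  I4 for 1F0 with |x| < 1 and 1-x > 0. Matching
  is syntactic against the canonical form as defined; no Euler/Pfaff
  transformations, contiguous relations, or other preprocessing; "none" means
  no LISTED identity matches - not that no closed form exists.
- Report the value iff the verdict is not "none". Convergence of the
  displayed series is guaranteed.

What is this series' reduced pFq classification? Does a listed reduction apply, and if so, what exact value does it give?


Classification (C = 1/9): 2F1 with upper {-5/4, 2}, lower {6/7}, argument x = 2/3. Verdict: none. Every listed pattern misses the 2F1 form at 2/3, upper {-5/4, 2}.

Structural cue: t_0 being 1/9, the lower running product (C = 1/9, x = 2/3) is a rising factorial.
Step ratio: r(k) = (2/3) * (k-5/4) (k+2) / [(k+6/7) (k+1)] - rational; roots negated = parameters, x = (2/3), C = 1/9.


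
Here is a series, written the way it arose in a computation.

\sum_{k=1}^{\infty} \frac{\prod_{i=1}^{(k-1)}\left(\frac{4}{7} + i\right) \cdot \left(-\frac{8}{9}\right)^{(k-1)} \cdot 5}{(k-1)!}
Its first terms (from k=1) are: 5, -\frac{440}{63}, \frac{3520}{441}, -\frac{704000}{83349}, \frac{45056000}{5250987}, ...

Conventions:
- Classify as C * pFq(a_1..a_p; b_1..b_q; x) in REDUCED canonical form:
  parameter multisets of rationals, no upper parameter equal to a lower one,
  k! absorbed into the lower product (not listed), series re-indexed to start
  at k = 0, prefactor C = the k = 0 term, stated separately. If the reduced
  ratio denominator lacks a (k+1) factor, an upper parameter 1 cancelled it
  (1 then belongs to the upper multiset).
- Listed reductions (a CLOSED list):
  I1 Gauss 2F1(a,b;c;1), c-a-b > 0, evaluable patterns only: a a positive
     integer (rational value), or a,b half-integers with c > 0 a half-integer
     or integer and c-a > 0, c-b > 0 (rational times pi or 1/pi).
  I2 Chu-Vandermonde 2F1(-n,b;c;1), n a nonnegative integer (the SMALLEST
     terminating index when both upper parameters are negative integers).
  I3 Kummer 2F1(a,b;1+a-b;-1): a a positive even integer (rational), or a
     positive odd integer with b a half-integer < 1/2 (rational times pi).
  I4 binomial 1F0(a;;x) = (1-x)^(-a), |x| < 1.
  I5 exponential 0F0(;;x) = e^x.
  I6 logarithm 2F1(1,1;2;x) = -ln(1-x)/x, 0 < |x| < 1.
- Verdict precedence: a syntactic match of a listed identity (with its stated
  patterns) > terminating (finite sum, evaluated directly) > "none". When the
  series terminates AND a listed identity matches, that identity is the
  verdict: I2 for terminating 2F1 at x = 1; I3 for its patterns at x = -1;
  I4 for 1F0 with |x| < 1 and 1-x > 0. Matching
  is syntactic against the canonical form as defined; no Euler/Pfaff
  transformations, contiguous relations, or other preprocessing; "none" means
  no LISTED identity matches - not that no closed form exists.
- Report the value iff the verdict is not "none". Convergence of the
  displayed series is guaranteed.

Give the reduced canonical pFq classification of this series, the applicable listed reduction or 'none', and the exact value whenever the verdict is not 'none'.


The tell: t_0 = 5 here, and the running product (C = 5, x = -8/9) telescopes to a rising factorial.
Consecutive-term ratio: r(k) = -\frac{8}{9} * (k+\frac{11}{7}) / [(k+1)] - rational; roots negated = parameters, x = -\frac{8}{9}, C = 5.

At argument -\frac{8}{9}: a 1F0 with upper {\frac{11}{7}}, lower {-}, scaled by C = 5. Verdict: the I4 binomial reduction applies (the 1F0 binomial series: exponent -11/7, x = -\frac{8}{9}). Value: 5 \cdot \left(\frac{17}{9}\right)^{-\frac{11}{7}}.


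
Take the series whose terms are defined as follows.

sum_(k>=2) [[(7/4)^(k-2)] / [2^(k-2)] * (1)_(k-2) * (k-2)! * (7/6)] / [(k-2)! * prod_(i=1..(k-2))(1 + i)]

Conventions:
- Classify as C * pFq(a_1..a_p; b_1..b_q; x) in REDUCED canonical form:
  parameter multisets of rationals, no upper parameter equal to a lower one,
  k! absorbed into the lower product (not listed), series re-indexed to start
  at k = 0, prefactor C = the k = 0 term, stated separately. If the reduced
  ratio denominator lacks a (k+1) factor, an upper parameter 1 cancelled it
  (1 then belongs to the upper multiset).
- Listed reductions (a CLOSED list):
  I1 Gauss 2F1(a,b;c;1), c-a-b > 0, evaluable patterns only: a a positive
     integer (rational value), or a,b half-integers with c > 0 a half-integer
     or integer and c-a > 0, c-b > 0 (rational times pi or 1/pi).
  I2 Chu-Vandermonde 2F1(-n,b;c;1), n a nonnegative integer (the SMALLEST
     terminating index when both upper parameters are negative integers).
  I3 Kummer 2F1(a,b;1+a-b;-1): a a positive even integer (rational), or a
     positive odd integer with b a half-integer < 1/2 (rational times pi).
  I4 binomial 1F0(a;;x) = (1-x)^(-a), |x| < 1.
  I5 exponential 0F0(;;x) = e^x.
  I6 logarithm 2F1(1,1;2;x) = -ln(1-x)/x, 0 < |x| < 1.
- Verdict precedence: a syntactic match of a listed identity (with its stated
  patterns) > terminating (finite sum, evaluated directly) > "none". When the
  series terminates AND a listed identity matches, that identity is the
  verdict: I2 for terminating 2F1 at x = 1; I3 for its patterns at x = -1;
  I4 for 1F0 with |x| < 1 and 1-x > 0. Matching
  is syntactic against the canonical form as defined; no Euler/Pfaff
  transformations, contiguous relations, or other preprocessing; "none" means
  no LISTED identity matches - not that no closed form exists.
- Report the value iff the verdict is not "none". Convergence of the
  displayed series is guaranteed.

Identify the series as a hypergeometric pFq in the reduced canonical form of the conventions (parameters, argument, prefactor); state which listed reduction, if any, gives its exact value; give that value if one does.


The series (x = 7/8) is 2F1: upper {1, 1}, lower {2}, prefactor 7/6. Verdict: logarithm (I6) fires (the logarithm: parameters (1,1;2), x = 7/8). Hence: (-4/3) * ln(1/8).

Key observation: from the first term 7/6: the two k-th powers (prefactor 7/6) combine into one argument.
Term ratio: r(k) = (7/8) * (k+1) (k+1) / [(k+2) (k+1)] - rational in k. x = (7/8); t_0 = 7/6; negate the roots.


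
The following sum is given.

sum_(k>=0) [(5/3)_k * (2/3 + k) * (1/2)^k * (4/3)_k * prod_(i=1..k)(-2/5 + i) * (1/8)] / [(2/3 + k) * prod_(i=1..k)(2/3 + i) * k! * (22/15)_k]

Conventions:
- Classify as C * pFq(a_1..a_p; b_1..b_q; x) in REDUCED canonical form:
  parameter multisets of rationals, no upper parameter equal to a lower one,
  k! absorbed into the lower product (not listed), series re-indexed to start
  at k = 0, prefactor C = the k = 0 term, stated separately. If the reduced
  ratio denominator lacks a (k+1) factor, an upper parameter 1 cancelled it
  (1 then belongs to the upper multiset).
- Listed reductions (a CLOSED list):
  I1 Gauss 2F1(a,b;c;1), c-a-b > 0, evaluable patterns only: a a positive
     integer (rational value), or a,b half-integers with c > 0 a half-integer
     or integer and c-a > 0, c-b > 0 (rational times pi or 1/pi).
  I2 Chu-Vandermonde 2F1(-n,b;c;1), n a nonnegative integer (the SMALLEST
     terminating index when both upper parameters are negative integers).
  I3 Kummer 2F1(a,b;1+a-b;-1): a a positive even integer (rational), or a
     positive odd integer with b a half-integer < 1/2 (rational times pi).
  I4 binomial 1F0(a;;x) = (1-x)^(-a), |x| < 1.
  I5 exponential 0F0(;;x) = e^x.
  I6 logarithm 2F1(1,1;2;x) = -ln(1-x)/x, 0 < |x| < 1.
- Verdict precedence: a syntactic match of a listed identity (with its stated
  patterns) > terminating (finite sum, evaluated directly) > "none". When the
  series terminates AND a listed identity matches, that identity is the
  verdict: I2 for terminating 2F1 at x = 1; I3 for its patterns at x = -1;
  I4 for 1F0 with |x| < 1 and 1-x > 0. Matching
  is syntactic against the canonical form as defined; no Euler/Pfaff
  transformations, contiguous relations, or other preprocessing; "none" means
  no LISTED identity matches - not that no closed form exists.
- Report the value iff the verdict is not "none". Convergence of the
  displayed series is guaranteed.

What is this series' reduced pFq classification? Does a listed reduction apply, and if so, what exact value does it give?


Canonical form: C = 1/8 times 2F1 with upper {3/5, 4/3}, lower {22/15}, x = 1/2. Verdict: none - at argument 1/2 the multisets {3/5, 4/3} ; {22/15} match no listed identity.

Key observation: with t_0 = 1/8, the parameter 5/3 appears in both the upper and lower lists and cancels (alongside the other common factor).
Ratio: r(k) = (1/2) * (k+3/5) (k+4/3) / [(k+22/15) (k+1)] - poly over poly, x = (1/2) from leading terms; C = 1/8 at k = 0.
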